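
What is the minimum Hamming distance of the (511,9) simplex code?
d_min = 256 (every nonzero codeword of the simplex code S_9 has weight 2^(r−1) = 256).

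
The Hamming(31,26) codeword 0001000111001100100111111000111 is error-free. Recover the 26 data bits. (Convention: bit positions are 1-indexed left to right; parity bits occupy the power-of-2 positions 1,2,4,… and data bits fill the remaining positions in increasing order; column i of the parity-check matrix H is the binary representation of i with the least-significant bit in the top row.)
Parity bits occupy power-of-2 positions; data bits are at positions {3,5,6,7,9,10,11,12,13,14,15,17,18,19,20,21,22,23,24,25,26,27,28,29,30,31} (1-indexed).
Extract: c[3]=0 c[5]=0 c[6]=0 c[7]=0 c[9]=1 c[10]=1 c[11]=0 c[12]=0 c[13]=1 c[14]=1 c[15]=0 c[17]=1 c[18]=0 c[19]=0 c[20]=1 c[21]=1 c[22]=1 c[23]=1 c[24]=1 c[25]=1 c[26]=0 c[27]=0 c[28]=0 c[29]=1 c[30]=1 c[31]=1
Data = 00001100110100111111000111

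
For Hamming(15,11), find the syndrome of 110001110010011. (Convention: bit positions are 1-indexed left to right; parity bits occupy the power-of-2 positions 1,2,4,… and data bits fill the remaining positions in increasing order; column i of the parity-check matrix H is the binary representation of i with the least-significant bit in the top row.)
Syndrome s = H · r^T (mod 2), r = 110001110010011:
  s[0] = (101010101010101)·(110001110010011) mod 2 = 1+0+0+0+0+0+1+0+0+0+1+0+0+0+1 mod 2 = 0
  s[1] = (011001100110011)·(110001110010011) mod 2 = 0+1+0+0+0+1+1+0+0+0+1+0+0+1+1 mod 2 = 0
  s[2] = (000111100001111)·(110001110010011) mod 2 = 0+0+0+0+0+1+1+0+0+0+0+0+0+1+1 mod 2 = 0
  s[3] = (000000011111111)·(110001110010011) mod 2 = 0+0+0+0+0+0+0+1+0+0+1+0+0+1+1 mod 2 = 0
Syndrome = 0000
s = 0: no error detected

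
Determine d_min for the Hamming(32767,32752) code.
d_min = 3 (every single-error-correcting Hamming code has d_min = 3).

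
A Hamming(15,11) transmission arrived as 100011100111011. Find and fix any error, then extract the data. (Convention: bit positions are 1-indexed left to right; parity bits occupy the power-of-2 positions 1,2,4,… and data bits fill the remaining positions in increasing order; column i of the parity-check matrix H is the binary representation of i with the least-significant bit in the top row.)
Syndrome s = H · r^T (mod 2), r = 100011100111011:
  s[0] = (101010101010101)·(100011100111011) mod 2 = 1+0+0+0+1+0+1+0+0+0+1+0+0+0+1 mod 2 = 1
  s[1] = (011001100110011)·(100011100111011) mod 2 = 0+0+0+0+0+1+1+0+0+1+1+0+0+1+1 mod 2 = 0
  s[2] = (000111100001111)·(100011100111011) mod 2 = 0+0+0+0+1+1+1+0+0+0+0+1+0+1+1 mod 2 = 0
  s[3] = (000000011111111)·(100011100111011) mod 2 = 0+0+0+0+0+0+0+0+0+1+1+1+0+1+1 mod 2 = 1
Syndrome = 1001
Column 9 of H equals this syndrome → error at bit 9 (1-indexed).
Flip bit 9: 100011100111011 → 100011101111011
Extract data bits at positions {3,5,6,7,9,10,11,12,13,14,15}: 01111111011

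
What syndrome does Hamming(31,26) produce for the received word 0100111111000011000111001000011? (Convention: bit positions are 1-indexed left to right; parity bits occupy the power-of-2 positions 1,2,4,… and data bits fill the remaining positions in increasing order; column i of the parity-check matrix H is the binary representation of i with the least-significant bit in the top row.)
Syndrome s = H · r^T (mod 2), r = 0100111111000011000111001000011:
  s[0] = (1010101010101010101010101010101)·(0100111111000011000111001000011) mod 2 = 0+0+0+0+1+0+1+0+1+0+0+0+0+0+1+0+0+0+0+0+1+0+0+0+1+0+0+0+0+0+1 mod 2 = 1
  s[1] = (0110011001100110011001100110011)·(0100111111000011000111001000011) mod 2 = 0+1+0+0+0+1+1+0+0+1+0+0+0+0+1+0+0+0+0+0+0+1+0+0+0+0+0+0+0+1+1 mod 2 = 0
  s[2] = (0001111000011110000111100001111)·(0100111111000011000111001000011) mod 2 = 0+0+0+0+1+1+1+0+0+0+0+0+0+0+1+0+0+0+0+1+1+1+0+0+0+0+0+0+0+1+1 mod 2 = 1
  s[3] = (0000000111111110000000011111111)·(0100111111000011000111001000011) mod 2 = 0+0+0+0+0+0+0+1+1+1+0+0+0+0+1+0+0+0+0+0+0+0+0+0+1+0+0+0+0+1+1 mod 2 = 1
  s[4] = (0000000000000001111111111111111)·(0100111111000011000111001000011) mod 2 = 0+0+0+0+0+0+0+0+0+0+0+0+0+0+0+1+0+0+0+1+1+1+0+0+1+0+0+0+0+1+1 mod 2 = 1
Syndrome = 10111
Non-zero syndrome: error at position 29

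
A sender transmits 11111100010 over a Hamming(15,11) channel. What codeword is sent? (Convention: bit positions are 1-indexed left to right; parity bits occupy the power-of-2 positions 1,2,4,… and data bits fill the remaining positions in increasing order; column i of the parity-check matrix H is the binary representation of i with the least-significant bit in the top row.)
Codeword c = d · G (mod 2), d = 11111100010:
  c[0] = d·G[:,0] = (11111100010)·(11011010101) mod 2 = 1+1+0+1+1+0+0+0+0+0+0 mod 2 = 0
  c[1] = d·G[:,1] = (11111100010)·(10110110011) mod 2 = 1+0+1+1+0+1+0+0+0+1+0 mod 2 = 1
  c[2] = d·G[:,2] = (11111100010)·(10000000000) mod 2 = 1+0+0+0+0+0+0+0+0+0+0 mod 2 = 1
  c[3] = d·G[:,3] = (11111100010)·(01110001111) mod 2 = 0+1+1+1+0+0+0+0+0+1+0 mod 2 = 0
  c[4] = d·G[:,4] = (11111100010)·(01000000000) mod 2 = 0+1+0+0+0+0+0+0+0+0+0 mod 2 = 1
  c[5] = d·G[:,5] = (11111100010)·(00100000000) mod 2 = 0+0+1+0+0+0+0+0+0+0+0 mod 2 = 1
  c[6] = d·G[:,6] = (11111100010)·(00010000000) mod 2 = 0+0+0+1+0+0+0+0+0+0+0 mod 2 = 1
  c[7] = d·G[:,7] = (11111100010)·(00001111111) mod 2 = 0+0+0+0+1+1+0+0+0+1+0 mod 2 = 1
  c[8] = d·G[:,8] = (11111100010)·(00001000000) mod 2 = 0+0+0+0+1+0+0+0+0+0+0 mod 2 = 1
  c[9] = d·G[:,9] = (11111100010)·(00000100000) mod 2 = 0+0+0+0+0+1+0+0+0+0+0 mod 2 = 1
  c[10] = d·G[:,10] = (11111100010)·(00000010000) mod 2 = 0+0+0+0+0+0+0+0+0+0+0 mod 2 = 0
  c[11] = d·G[:,11] = (11111100010)·(00000001000) mod 2 = 0+0+0+0+0+0+0+0+0+0+0 mod 2 = 0
  c[12] = d·G[:,12] = (11111100010)·(00000000100) mod 2 = 0+0+0+0+0+0+0+0+0+0+0 mod 2 = 0
  c[13] = d·G[:,13] = (11111100010)·(00000000010) mod 2 = 0+0+0+0+0+0+0+0+0+1+0 mod 2 = 1
  c[14] = d·G[:,14] = (11111100010)·(00000000001) mod 2 = 0+0+0+0+0+0+0+0+0+0+0 mod 2 = 0
Codeword = 011011111100010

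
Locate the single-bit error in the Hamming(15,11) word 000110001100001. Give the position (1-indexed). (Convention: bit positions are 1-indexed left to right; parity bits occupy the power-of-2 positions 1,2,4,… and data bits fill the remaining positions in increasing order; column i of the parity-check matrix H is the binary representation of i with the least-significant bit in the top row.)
Syndrome s = H · r^T (mod 2), r = 000110001100001:
  s[0] = (101010101010101)·(000110001100001) mod 2 = 0+0+0+0+1+0+0+0+1+0+0+0+0+0+1 mod 2 = 1
  s[1] = (011001100110011)·(000110001100001) mod 2 = 0+0+0+0+0+0+0+0+0+1+0+0+0+0+1 mod 2 = 0
  s[2] = (000111100001111)·(000110001100001) mod 2 = 0+0+0+1+1+0+0+0+0+0+0+0+0+0+1 mod 2 = 1
  s[3] = (000000011111111)·(000110001100001) mod 2 = 0+0+0+0+0+0+0+0+1+1+0+0+0+0+1 mod 2 = 1
Syndrome = 1011
Column i of H is the binary representation of i, so the syndrome is the binary index of the flipped bit.
Read s = 1011 with s[0] as LSB: 1·2^0 + 0·2^1 + 1·2^2 + 1·2^3 = 13.
Error is at bit position 13.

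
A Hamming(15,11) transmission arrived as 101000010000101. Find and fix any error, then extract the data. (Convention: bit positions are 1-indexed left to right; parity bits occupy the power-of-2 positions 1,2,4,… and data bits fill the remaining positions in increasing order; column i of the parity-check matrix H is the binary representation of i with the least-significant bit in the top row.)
Syndrome s = H · r^T (mod 2), r = 101000010000101:
  s[0] = (101010101010101)·(101000010000101) mod 2 = 1+0+1+0+0+0+0+0+0+0+0+0+1+0+1 mod 2 = 0
  s[1] = (011001100110011)·(101000010000101) mod 2 = 0+0+1+0+0+0+0+0+0+0+0+0+0+0+1 mod 2 = 0
  s[2] = (000111100001111)·(101000010000101) mod 2 = 0+0+0+0+0+0+0+0+0+0+0+0+1+0+1 mod 2 = 0
  s[3] = (000000011111111)·(101000010000101) mod 2 = 0+0+0+0+0+0+0+1+0+0+0+0+1+0+1 mod 2 = 1
Syndrome = 0001
Column 8 of H equals this syndrome → error at bit 8 (1-indexed).
Flip bit 8: 101000010000101 → 101000000000101
Extract data bits at positions {3,5,6,7,9,10,11,12,13,14,15}: 10000000101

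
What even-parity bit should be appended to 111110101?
Sum of data bits: 1+1+1+1+1+0+1+0+1 = 7.
7 mod 2 = 1, so parity bit = 1.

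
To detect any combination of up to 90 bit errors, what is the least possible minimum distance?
Detecting e errors requires d_min ≥ e + 1 = 90 + 1 = 91.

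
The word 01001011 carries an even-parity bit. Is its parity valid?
Sum of all bits: 0+1+0+0+1+0+1+1 = 4; 4 mod 2 = 0. Result is 0 → valid parity.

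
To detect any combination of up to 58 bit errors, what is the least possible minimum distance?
Detecting e errors requires d_min ≥ e + 1 = 58 + 1 = 59.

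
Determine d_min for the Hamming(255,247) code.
d_min = 3 (every single-error-correcting Hamming code has d_min = 3).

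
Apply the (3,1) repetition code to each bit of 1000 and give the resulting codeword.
Repeat each bit 3× and concatenate:
1→111  0→000  0→000  0→000
Codeword = 111000000000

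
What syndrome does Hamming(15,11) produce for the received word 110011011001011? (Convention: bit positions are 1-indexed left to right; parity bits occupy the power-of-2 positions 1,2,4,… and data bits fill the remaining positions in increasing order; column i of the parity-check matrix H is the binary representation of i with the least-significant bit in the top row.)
Syndrome s = H · r^T (mod 2), r = 110011011001011:
  s[0] = (101010101010101)·(110011011001011) mod 2 = 1+0+0+0+1+0+0+0+1+0+0+0+0+0+1 mod 2 = 0
  s[1] = (011001100110011)·(110011011001011) mod 2 = 0+1+0+0+0+1+0+0+0+0+0+0+0+1+1 mod 2 = 0
  s[2] = (000111100001111)·(110011011001011) mod 2 = 0+0+0+0+1+1+0+0+0+0+0+1+0+1+1 mod 2 = 1
  s[3] = (000000011111111)·(110011011001011) mod 2 = 0+0+0+0+0+0+0+1+1+0+0+1+0+1+1 mod 2 = 1
Syndrome = 0011
Non-zero syndrome: error at position 12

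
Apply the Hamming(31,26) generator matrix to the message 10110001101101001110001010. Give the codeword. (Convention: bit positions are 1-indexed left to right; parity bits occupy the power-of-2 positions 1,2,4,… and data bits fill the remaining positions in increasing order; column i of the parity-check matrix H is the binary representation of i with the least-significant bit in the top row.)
Codeword c = d · G (mod 2), d = 10110001101101001110001010:
  c[0] = d·G[:,0] = (10110001101101001110001010)·(11011010101101010101010101) mod 2 = 1+0+0+1+0+0+0+0+1+0+1+1+0+1+0+0+0+1+0+0+0+0+0+0+0+0 mod 2 = 1
  c[1] = d·G[:,1] = (10110001101101001110001010)·(10110110011011001100110011) mod 2 = 1+0+1+1+0+0+0+0+0+0+1+0+0+1+0+0+1+1+0+0+0+0+0+0+1+0 mod 2 = 0
  c[2] = d·G[:,2] = (10110001101101001110001010)·(10000000000000000000000000) mod 2 = 1+0+0+0+0+0+0+0+0+0+0+0+0+0+0+0+0+0+0+0+0+0+0+0+0+0 mod 2 = 1
  c[3] = d·G[:,3] = (10110001101101001110001010)·(01110001111000111100001111) mod 2 = 0+0+1+1+0+0+0+1+1+0+1+0+0+0+0+0+1+1+0+0+0+0+1+0+1+0 mod 2 = 1
  c[4] = d·G[:,4] = (10110001101101001110001010)·(01000000000000000000000000) mod 2 = 0+0+0+0+0+0+0+0+0+0+0+0+0+0+0+0+0+0+0+0+0+0+0+0+0+0 mod 2 = 0
  c[5] = d·G[:,5] = (10110001101101001110001010)·(00100000000000000000000000) mod 2 = 0+0+1+0+0+0+0+0+0+0+0+0+0+0+0+0+0+0+0+0+0+0+0+0+0+0 mod 2 = 1
  c[6] = d·G[:,6] = (10110001101101001110001010)·(00010000000000000000000000) mod 2 = 0+0+0+1+0+0+0+0+0+0+0+0+0+0+0+0+0+0+0+0+0+0+0+0+0+0 mod 2 = 1
  c[7] = d·G[:,7] = (10110001101101001110001010)·(00001111111000000011111111) mod 2 = 0+0+0+0+0+0+0+1+1+0+1+0+0+0+0+0+0+0+1+0+0+0+1+0+1+0 mod 2 = 0
  c[8] = d·G[:,8] = (10110001101101001110001010)·(00001000000000000000000000) mod 2 = 0+0+0+0+0+0+0+0+0+0+0+0+0+0+0+0+0+0+0+0+0+0+0+0+0+0 mod 2 = 0
  c[9] = d·G[:,9] = (10110001101101001110001010)·(00000100000000000000000000) mod 2 = 0+0+0+0+0+0+0+0+0+0+0+0+0+0+0+0+0+0+0+0+0+0+0+0+0+0 mod 2 = 0
  c[10] = d·G[:,10] = (10110001101101001110001010)·(00000010000000000000000000) mod 2 = 0+0+0+0+0+0+0+0+0+0+0+0+0+0+0+0+0+0+0+0+0+0+0+0+0+0 mod 2 = 0
  c[11] = d·G[:,11] = (10110001101101001110001010)·(00000001000000000000000000) mod 2 = 0+0+0+0+0+0+0+1+0+0+0+0+0+0+0+0+0+0+0+0+0+0+0+0+0+0 mod 2 = 1
  c[12] = d·G[:,12] = (10110001101101001110001010)·(00000000100000000000000000) mod 2 = 0+0+0+0+0+0+0+0+1+0+0+0+0+0+0+0+0+0+0+0+0+0+0+0+0+0 mod 2 = 1
  c[13] = d·G[:,13] = (10110001101101001110001010)·(00000000010000000000000000) mod 2 = 0+0+0+0+0+0+0+0+0+0+0+0+0+0+0+0+0+0+0+0+0+0+0+0+0+0 mod 2 = 0
  c[14] = d·G[:,14] = (10110001101101001110001010)·(00000000001000000000000000) mod 2 = 0+0+0+0+0+0+0+0+0+0+1+0+0+0+0+0+0+0+0+0+0+0+0+0+0+0 mod 2 = 1
  c[15] = d·G[:,15] = (10110001101101001110001010)·(00000000000111111111111111) mod 2 = 0+0+0+0+0+0+0+0+0+0+0+1+0+1+0+0+1+1+1+0+0+0+1+0+1+0 mod 2 = 1
  c[16] = d·G[:,16] = (10110001101101001110001010)·(00000000000100000000000000) mod 2 = 0+0+0+0+0+0+0+0+0+0+0+1+0+0+0+0+0+0+0+0+0+0+0+0+0+0 mod 2 = 1
  c[17] = d·G[:,17] = (10110001101101001110001010)·(00000000000010000000000000) mod 2 = 0+0+0+0+0+0+0+0+0+0+0+0+0+0+0+0+0+0+0+0+0+0+0+0+0+0 mod 2 = 0
  c[18] = d·G[:,18] = (10110001101101001110001010)·(00000000000001000000000000) mod 2 = 0+0+0+0+0+0+0+0+0+0+0+0+0+1+0+0+0+0+0+0+0+0+0+0+0+0 mod 2 = 1
  c[19] = d·G[:,19] = (10110001101101001110001010)·(00000000000000100000000000) mod 2 = 0+0+0+0+0+0+0+0+0+0+0+0+0+0+0+0+0+0+0+0+0+0+0+0+0+0 mod 2 = 0
  c[20] = d·G[:,20] = (10110001101101001110001010)·(00000000000000010000000000) mod 2 = 0+0+0+0+0+0+0+0+0+0+0+0+0+0+0+0+0+0+0+0+0+0+0+0+0+0 mod 2 = 0
  c[21] = d·G[:,21] = (10110001101101001110001010)·(00000000000000001000000000) mod 2 = 0+0+0+0+0+0+0+0+0+0+0+0+0+0+0+0+1+0+0+0+0+0+0+0+0+0 mod 2 = 1
  c[22] = d·G[:,22] = (10110001101101001110001010)·(00000000000000000100000000) mod 2 = 0+0+0+0+0+0+0+0+0+0+0+0+0+0+0+0+0+1+0+0+0+0+0+0+0+0 mod 2 = 1
  c[23] = d·G[:,23] = (10110001101101001110001010)·(00000000000000000010000000) mod 2 = 0+0+0+0+0+0+0+0+0+0+0+0+0+0+0+0+0+0+1+0+0+0+0+0+0+0 mod 2 = 1
  c[24] = d·G[:,24] = (10110001101101001110001010)·(00000000000000000001000000) mod 2 = 0+0+0+0+0+0+0+0+0+0+0+0+0+0+0+0+0+0+0+0+0+0+0+0+0+0 mod 2 = 0
  c[25] = d·G[:,25] = (10110001101101001110001010)·(00000000000000000000100000) mod 2 = 0+0+0+0+0+0+0+0+0+0+0+0+0+0+0+0+0+0+0+0+0+0+0+0+0+0 mod 2 = 0
  c[26] = d·G[:,26] = (10110001101101001110001010)·(00000000000000000000010000) mod 2 = 0+0+0+0+0+0+0+0+0+0+0+0+0+0+0+0+0+0+0+0+0+0+0+0+0+0 mod 2 = 0
  c[27] = d·G[:,27] = (10110001101101001110001010)·(00000000000000000000001000) mod 2 = 0+0+0+0+0+0+0+0+0+0+0+0+0+0+0+0+0+0+0+0+0+0+1+0+0+0 mod 2 = 1
  c[28] = d·G[:,28] = (10110001101101001110001010)·(00000000000000000000000100) mod 2 = 0+0+0+0+0+0+0+0+0+0+0+0+0+0+0+0+0+0+0+0+0+0+0+0+0+0 mod 2 = 0
  c[29] = d·G[:,29] = (10110001101101001110001010)·(00000000000000000000000010) mod 2 = 0+0+0+0+0+0+0+0+0+0+0+0+0+0+0+0+0+0+0+0+0+0+0+0+1+0 mod 2 = 1
  c[30] = d·G[:,30] = (10110001101101001110001010)·(00000000000000000000000001) mod 2 = 0+0+0+0+0+0+0+0+0+0+0+0+0+0+0+0+0+0+0+0+0+0+0+0+0+0 mod 2 = 0
Codeword = 1011011000011011101001110001010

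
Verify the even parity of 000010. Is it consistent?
Sum of all bits: 0+0+0+0+1+0 = 1; 1 mod 2 = 1. Result is 1 → parity error detected.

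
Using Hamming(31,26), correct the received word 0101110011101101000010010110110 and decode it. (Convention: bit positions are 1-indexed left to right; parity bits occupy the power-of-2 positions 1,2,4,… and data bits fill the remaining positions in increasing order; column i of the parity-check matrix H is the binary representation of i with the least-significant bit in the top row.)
Syndrome s = H · r^T (mod 2), r = 0101110011101101000010010110110:
  s[0] = (1010101010101010101010101010101)·(0101110011101101000010010110110) mod 2 = 0+0+0+0+1+0+0+0+1+0+1+0+1+0+0+0+0+0+0+0+1+0+0+0+0+0+1+0+1+0+0 mod 2 = 1
  s[1] = (0110011001100110011001100110011)·(0101110011101101000010010110110) mod 2 = 0+1+0+0+0+1+0+0+0+1+1+0+0+1+0+0+0+0+0+0+0+0+0+0+0+1+1+0+0+1+0 mod 2 = 0
  s[2] = (0001111000011110000111100001111)·(0101110011101101000010010110110) mod 2 = 0+0+0+1+1+1+0+0+0+0+0+0+1+1+0+0+0+0+0+0+1+0+0+0+0+0+0+0+1+1+0 mod 2 = 0
  s[3] = (0000000111111110000000011111111)·(0101110011101101000010010110110) mod 2 = 0+0+0+0+0+0+0+0+1+1+1+0+1+1+0+0+0+0+0+0+0+0+0+1+0+1+1+0+1+1+0 mod 2 = 0
  s[4] = (0000000000000001111111111111111)·(0101110011101101000010010110110) mod 2 = 0+0+0+0+0+0+0+0+0+0+0+0+0+0+0+1+0+0+0+0+1+0+0+1+0+1+1+0+1+1+0 mod 2 = 1
Syndrome = 10001
Column 17 of H equals this syndrome → error at bit 17 (1-indexed).
Flip bit 17: 0101110011101101000010010110110 → 0101110011101101100010010110110
Extract data bits at positions {3,5,6,7,9,10,11,12,13,14,15,17,18,19,20,21,22,23,24,25,26,27,28,29,30,31}: 01101110110100010010110110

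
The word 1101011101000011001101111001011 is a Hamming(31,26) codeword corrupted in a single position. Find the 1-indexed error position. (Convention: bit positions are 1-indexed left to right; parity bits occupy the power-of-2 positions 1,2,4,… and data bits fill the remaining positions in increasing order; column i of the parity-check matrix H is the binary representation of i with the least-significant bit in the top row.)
Syndrome s = H · r^T (mod 2), r = 1101011101000011001101111001011:
  s[0] = (1010101010101010101010101010101)·(1101011101000011001101111001011) mod 2 = 1+0+0+0+0+0+1+0+0+0+0+0+0+0+1+0+0+0+1+0+0+0+1+0+1+0+0+0+0+0+1 mod 2 = 1
  s[1] = (0110011001100110011001100110011)·(1101011101000011001101111001011) mod 2 = 0+1+0+0+0+1+1+0+0+1+0+0+0+0+1+0+0+0+1+0+0+1+1+0+0+0+0+0+0+1+1 mod 2 = 0
  s[2] = (0001111000011110000111100001111)·(1101011101000011001101111001011) mod 2 = 0+0+0+1+0+1+1+0+0+0+0+0+0+0+1+0+0+0+0+1+0+1+1+0+0+0+0+1+0+1+1 mod 2 = 0
  s[3] = (0000000111111110000000011111111)·(1101011101000011001101111001011) mod 2 = 0+0+0+0+0+0+0+1+0+1+0+0+0+0+1+0+0+0+0+0+0+0+0+1+1+0+0+1+0+1+1 mod 2 = 0
  s[4] = (0000000000000001111111111111111)·(1101011101000011001101111001011) mod 2 = 0+0+0+0+0+0+0+0+0+0+0+0+0+0+0+1+0+0+1+1+0+1+1+1+1+0+0+1+0+1+1 mod 2 = 0
Syndrome = 10000
Column i of H is the binary representation of i, so the syndrome is the binary index of the flipped bit.
Read s = 10000 with s[0] as LSB: 1·2^0 + 0·2^1 + 0·2^2 + 0·2^3 + 0·2^4 = 1.
Error is at bit position 1.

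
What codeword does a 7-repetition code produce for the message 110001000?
Repeat each bit 7× and concatenate:
1→1111111  1→1111111  0→0000000  0→0000000  0→0000000  1→1111111  0→0000000  0→0000000  0→0000000
Codeword = 111111111111110000000000000000000001111111000000000000000000000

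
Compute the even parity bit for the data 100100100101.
Sum of data bits: 1+0+0+1+0+0+1+0+0+1+0+1 = 5.
5 mod 2 = 1, so parity bit = 1.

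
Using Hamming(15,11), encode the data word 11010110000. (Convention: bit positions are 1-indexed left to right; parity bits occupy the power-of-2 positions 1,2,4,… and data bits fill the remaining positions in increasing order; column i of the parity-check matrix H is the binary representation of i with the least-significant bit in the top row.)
Codeword c = d · G (mod 2), d = 11010110000:
  c[0] = d·G[:,0] = (11010110000)·(11011010101) mod 2 = 1+1+0+1+0+0+1+0+0+0+0 mod 2 = 0
  c[1] = d·G[:,1] = (11010110000)·(10110110011) mod 2 = 1+0+0+1+0+1+1+0+0+0+0 mod 2 = 0
  c[2] = d·G[:,2] = (11010110000)·(10000000000) mod 2 = 1+0+0+0+0+0+0+0+0+0+0 mod 2 = 1
  c[3] = d·G[:,3] = (11010110000)·(01110001111) mod 2 = 0+1+0+1+0+0+0+0+0+0+0 mod 2 = 0
  c[4] = d·G[:,4] = (11010110000)·(01000000000) mod 2 = 0+1+0+0+0+0+0+0+0+0+0 mod 2 = 1
  c[5] = d·G[:,5] = (11010110000)·(00100000000) mod 2 = 0+0+0+0+0+0+0+0+0+0+0 mod 2 = 0
  c[6] = d·G[:,6] = (11010110000)·(00010000000) mod 2 = 0+0+0+1+0+0+0+0+0+0+0 mod 2 = 1
  c[7] = d·G[:,7] = (11010110000)·(00001111111) mod 2 = 0+0+0+0+0+1+1+0+0+0+0 mod 2 = 0
  c[8] = d·G[:,8] = (11010110000)·(00001000000) mod 2 = 0+0+0+0+0+0+0+0+0+0+0 mod 2 = 0
  c[9] = d·G[:,9] = (11010110000)·(00000100000) mod 2 = 0+0+0+0+0+1+0+0+0+0+0 mod 2 = 1
  c[10] = d·G[:,10] = (11010110000)·(00000010000) mod 2 = 0+0+0+0+0+0+1+0+0+0+0 mod 2 = 1
  c[11] = d·G[:,11] = (11010110000)·(00000001000) mod 2 = 0+0+0+0+0+0+0+0+0+0+0 mod 2 = 0
  c[12] = d·G[:,12] = (11010110000)·(00000000100) mod 2 = 0+0+0+0+0+0+0+0+0+0+0 mod 2 = 0
  c[13] = d·G[:,13] = (11010110000)·(00000000010) mod 2 = 0+0+0+0+0+0+0+0+0+0+0 mod 2 = 0
  c[14] = d·G[:,14] = (11010110000)·(00000000001) mod 2 = 0+0+0+0+0+0+0+0+0+0+0 mod 2 = 0
Codeword = 001010100110000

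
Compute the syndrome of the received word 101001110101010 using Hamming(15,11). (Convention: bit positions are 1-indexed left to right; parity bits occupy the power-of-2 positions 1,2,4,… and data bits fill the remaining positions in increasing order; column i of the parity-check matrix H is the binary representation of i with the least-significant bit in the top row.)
Syndrome s = H · r^T (mod 2), r = 101001110101010:
  s[0] = (101010101010101)·(101001110101010) mod 2 = 1+0+1+0+0+0+1+0+0+0+0+0+0+0+0 mod 2 = 1
  s[1] = (011001100110011)·(101001110101010) mod 2 = 0+0+1+0+0+1+1+0+0+1+0+0+0+1+0 mod 2 = 1
  s[2] = (000111100001111)·(101001110101010) mod 2 = 0+0+0+0+0+1+1+0+0+0+0+1+0+1+0 mod 2 = 0
  s[3] = (000000011111111)·(101001110101010) mod 2 = 0+0+0+0+0+0+0+1+0+1+0+1+0+1+0 mod 2 = 0
Syndrome = 1100
Non-zero syndrome: error at position 3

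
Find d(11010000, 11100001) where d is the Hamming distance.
XOR = 00110001, count of 1s = 3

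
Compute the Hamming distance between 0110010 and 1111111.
XOR = 1001101, count of 1s = 4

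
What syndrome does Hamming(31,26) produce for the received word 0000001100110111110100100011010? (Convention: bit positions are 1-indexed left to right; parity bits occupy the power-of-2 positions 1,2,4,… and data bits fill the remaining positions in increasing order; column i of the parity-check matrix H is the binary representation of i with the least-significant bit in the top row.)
Syndrome s = H · r^T (mod 2), r = 0000001100110111110100100011010:
  s[0] = (1010101010101010101010101010101)·(0000001100110111110100100011010) mod 2 = 0+0+0+0+0+0+1+0+0+0+1+0+0+0+1+0+1+0+0+0+0+0+1+0+0+0+1+0+0+0+0 mod 2 = 0
  s[1] = (0110011001100110011001100110011)·(0000001100110111110100100011010) mod 2 = 0+0+0+0+0+0+1+0+0+0+1+0+0+1+1+0+0+1+0+0+0+0+1+0+0+0+1+0+0+1+0 mod 2 = 0
  s[2] = (0001111000011110000111100001111)·(0000001100110111110100100011010) mod 2 = 0+0+0+0+0+0+1+0+0+0+0+1+0+1+1+0+0+0+0+1+0+0+1+0+0+0+0+1+0+1+0 mod 2 = 0
  s[3] = (0000000111111110000000011111111)·(0000001100110111110100100011010) mod 2 = 0+0+0+0+0+0+0+1+0+0+1+1+0+1+1+0+0+0+0+0+0+0+0+0+0+0+1+1+0+1+0 mod 2 = 0
  s[4] = (0000000000000001111111111111111)·(0000001100110111110100100011010) mod 2 = 0+0+0+0+0+0+0+0+0+0+0+0+0+0+0+1+1+1+0+1+0+0+1+0+0+0+1+1+0+1+0 mod 2 = 0
Syndrome = 00000
s = 0: no error detected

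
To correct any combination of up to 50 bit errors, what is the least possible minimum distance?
Correcting t errors requires d_min ≥ 2t + 1 = 2·50 + 1 = 101.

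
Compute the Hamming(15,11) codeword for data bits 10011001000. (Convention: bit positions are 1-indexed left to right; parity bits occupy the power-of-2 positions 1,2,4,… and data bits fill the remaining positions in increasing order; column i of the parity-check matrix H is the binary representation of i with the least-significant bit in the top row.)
Codeword c = d · G (mod 2), d = 10011001000:
  c[0] = d·G[:,0] = (10011001000)·(11011010101) mod 2 = 1+0+0+1+1+0+0+0+0+0+0 mod 2 = 1
  c[1] = d·G[:,1] = (10011001000)·(10110110011) mod 2 = 1+0+0+1+0+0+0+0+0+0+0 mod 2 = 0
  c[2] = d·G[:,2] = (10011001000)·(10000000000) mod 2 = 1+0+0+0+0+0+0+0+0+0+0 mod 2 = 1
  c[3] = d·G[:,3] = (10011001000)·(01110001111) mod 2 = 0+0+0+1+0+0+0+1+0+0+0 mod 2 = 0
  c[4] = d·G[:,4] = (10011001000)·(01000000000) mod 2 = 0+0+0+0+0+0+0+0+0+0+0 mod 2 = 0
  c[5] = d·G[:,5] = (10011001000)·(00100000000) mod 2 = 0+0+0+0+0+0+0+0+0+0+0 mod 2 = 0
  c[6] = d·G[:,6] = (10011001000)·(00010000000) mod 2 = 0+0+0+1+0+0+0+0+0+0+0 mod 2 = 1
  c[7] = d·G[:,7] = (10011001000)·(00001111111) mod 2 = 0+0+0+0+1+0+0+1+0+0+0 mod 2 = 0
  c[8] = d·G[:,8] = (10011001000)·(00001000000) mod 2 = 0+0+0+0+1+0+0+0+0+0+0 mod 2 = 1
  c[9] = d·G[:,9] = (10011001000)·(00000100000) mod 2 = 0+0+0+0+0+0+0+0+0+0+0 mod 2 = 0
  c[10] = d·G[:,10] = (10011001000)·(00000010000) mod 2 = 0+0+0+0+0+0+0+0+0+0+0 mod 2 = 0
  c[11] = d·G[:,11] = (10011001000)·(00000001000) mod 2 = 0+0+0+0+0+0+0+1+0+0+0 mod 2 = 1
  c[12] = d·G[:,12] = (10011001000)·(00000000100) mod 2 = 0+0+0+0+0+0+0+0+0+0+0 mod 2 = 0
  c[13] = d·G[:,13] = (10011001000)·(00000000010) mod 2 = 0+0+0+0+0+0+0+0+0+0+0 mod 2 = 0
  c[14] = d·G[:,14] = (10011001000)·(00000000001) mod 2 = 0+0+0+0+0+0+0+0+0+0+0 mod 2 = 0
Codeword = 101000101001000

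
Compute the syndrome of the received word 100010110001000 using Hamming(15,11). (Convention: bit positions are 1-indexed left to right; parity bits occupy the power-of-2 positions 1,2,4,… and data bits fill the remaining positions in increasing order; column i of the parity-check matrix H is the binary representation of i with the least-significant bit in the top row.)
Syndrome s = H · r^T (mod 2), r = 100010110001000:
  s[0] = (101010101010101)·(100010110001000) mod 2 = 1+0+0+0+1+0+1+0+0+0+0+0+0+0+0 mod 2 = 1
  s[1] = (011001100110011)·(100010110001000) mod 2 = 0+0+0+0+0+0+1+0+0+0+0+0+0+0+0 mod 2 = 1
  s[2] = (000111100001111)·(100010110001000) mod 2 = 0+0+0+0+1+0+1+0+0+0+0+1+0+0+0 mod 2 = 1
  s[3] = (000000011111111)·(100010110001000) mod 2 = 0+0+0+0+0+0+0+1+0+0+0+1+0+0+0 mod 2 = 0
Syndrome = 1110
Non-zero syndrome: error at position 7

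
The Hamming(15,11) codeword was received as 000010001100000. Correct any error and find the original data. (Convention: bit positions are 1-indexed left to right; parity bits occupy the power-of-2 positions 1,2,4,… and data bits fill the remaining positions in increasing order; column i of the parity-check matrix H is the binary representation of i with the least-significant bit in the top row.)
Syndrome s = H · r^T (mod 2), r = 000010001100000:
  s[0] = (101010101010101)·(000010001100000) mod 2 = 0+0+0+0+1+0+0+0+1+0+0+0+0+0+0 mod 2 = 0
  s[1] = (011001100110011)·(000010001100000) mod 2 = 0+0+0+0+0+0+0+0+0+1+0+0+0+0+0 mod 2 = 1
  s[2] = (000111100001111)·(000010001100000) mod 2 = 0+0+0+0+1+0+0+0+0+0+0+0+0+0+0 mod 2 = 1
  s[3] = (000000011111111)·(000010001100000) mod 2 = 0+0+0+0+0+0+0+0+1+1+0+0+0+0+0 mod 2 = 0
Syndrome = 0110
Column 6 of H equals this syndrome → error at bit 6 (1-indexed).
Flip bit 6: 000010001100000 → 000011001100000
Extract data bits at positions {3,5,6,7,9,10,11,12,13,14,15}: 01101100000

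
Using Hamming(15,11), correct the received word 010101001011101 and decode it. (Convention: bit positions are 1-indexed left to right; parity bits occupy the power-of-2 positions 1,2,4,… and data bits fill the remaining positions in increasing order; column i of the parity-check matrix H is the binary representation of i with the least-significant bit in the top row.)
Syndrome s = H · r^T (mod 2), r = 010101001011101:
  s[0] = (101010101010101)·(010101001011101) mod 2 = 0+0+0+0+0+0+0+0+1+0+1+0+1+0+1 mod 2 = 0
  s[1] = (011001100110011)·(010101001011101) mod 2 = 0+1+0+0+0+1+0+0+0+0+1+0+0+0+1 mod 2 = 0
  s[2] = (000111100001111)·(010101001011101) mod 2 = 0+0+0+1+0+1+0+0+0+0+0+1+1+0+1 mod 2 = 1
  s[3] = (000000011111111)·(010101001011101) mod 2 = 0+0+0+0+0+0+0+0+1+0+1+1+1+0+1 mod 2 = 1
Syndrome = 0011
Column 12 of H equals this syndrome → error at bit 12 (1-indexed).
Flip bit 12: 010101001011101 → 010101001010101
Extract data bits at positions {3,5,6,7,9,10,11,12,13,14,15}: 00101010101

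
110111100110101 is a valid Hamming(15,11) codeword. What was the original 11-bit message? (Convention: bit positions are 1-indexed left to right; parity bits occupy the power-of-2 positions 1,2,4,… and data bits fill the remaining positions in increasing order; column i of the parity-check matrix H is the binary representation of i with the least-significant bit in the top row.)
Parity bits occupy power-of-2 positions; data bits are at positions {3,5,6,7,9,10,11,12,13,14,15} (1-indexed).
Extract: c[3]=0 c[5]=1 c[6]=1 c[7]=1 c[9]=0 c[10]=1 c[11]=1 c[12]=0 c[13]=1 c[14]=0 c[15]=1
Data = 01110110101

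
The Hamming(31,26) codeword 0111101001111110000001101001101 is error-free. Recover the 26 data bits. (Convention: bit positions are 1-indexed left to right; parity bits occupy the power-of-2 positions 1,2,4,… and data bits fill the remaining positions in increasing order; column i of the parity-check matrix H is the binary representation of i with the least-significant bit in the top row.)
Parity bits occupy power-of-2 positions; data bits are at positions {3,5,6,7,9,10,11,12,13,14,15,17,18,19,20,21,22,23,24,25,26,27,28,29,30,31} (1-indexed).
Extract: c[3]=1 c[5]=1 c[6]=0 c[7]=1 c[9]=0 c[10]=1 c[11]=1 c[12]=1 c[13]=1 c[14]=1 c[15]=1 c[17]=0 c[18]=0 c[19]=0 c[20]=0 c[21]=0 c[22]=1 c[23]=1 c[24]=0 c[25]=1 c[26]=0 c[27]=0 c[28]=1 c[29]=1 c[30]=0 c[31]=1
Data = 11010111111000001101001101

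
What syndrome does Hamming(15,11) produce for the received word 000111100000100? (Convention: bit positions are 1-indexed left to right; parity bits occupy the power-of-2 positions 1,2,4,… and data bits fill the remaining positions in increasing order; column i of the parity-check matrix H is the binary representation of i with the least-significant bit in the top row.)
Syndrome s = H · r^T (mod 2), r = 000111100000100:
  s[0] = (101010101010101)·(000111100000100) mod 2 = 0+0+0+0+1+0+1+0+0+0+0+0+1+0+0 mod 2 = 1
  s[1] = (011001100110011)·(000111100000100) mod 2 = 0+0+0+0+0+1+1+0+0+0+0+0+0+0+0 mod 2 = 0
  s[2] = (000111100001111)·(000111100000100) mod 2 = 0+0+0+1+1+1+1+0+0+0+0+0+1+0+0 mod 2 = 1
  s[3] = (000000011111111)·(000111100000100) mod 2 = 0+0+0+0+0+0+0+0+0+0+0+0+1+0+0 mod 2 = 1
Syndrome = 1011
Non-zero syndrome: error at position 13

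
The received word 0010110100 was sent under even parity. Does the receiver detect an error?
Sum of received bits: 0+0+1+0+1+1+0+1+0+0 = 4; 4 mod 2 = 0. Result is 0 → no error detected.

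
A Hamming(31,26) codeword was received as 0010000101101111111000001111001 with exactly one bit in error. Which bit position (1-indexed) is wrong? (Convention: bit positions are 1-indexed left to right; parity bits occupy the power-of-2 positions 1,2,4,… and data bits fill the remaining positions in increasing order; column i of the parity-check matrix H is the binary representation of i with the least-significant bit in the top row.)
Syndrome s = H · r^T (mod 2), r = 0010000101101111111000001111001:
  s[0] = (1010101010101010101010101010101)·(0010000101101111111000001111001) mod 2 = 0+0+1+0+0+0+0+0+0+0+1+0+1+0+1+0+1+0+1+0+0+0+0+0+1+0+1+0+0+0+1 mod 2 = 1
  s[1] = (0110011001100110011001100110011)·(0010000101101111111000001111001) mod 2 = 0+0+1+0+0+0+0+0+0+1+1+0+0+1+1+0+0+1+1+0+0+0+0+0+0+1+1+0+0+0+1 mod 2 = 0
  s[2] = (0001111000011110000111100001111)·(0010000101101111111000001111001) mod 2 = 0+0+0+0+0+0+0+0+0+0+0+0+1+1+1+0+0+0+0+0+0+0+0+0+0+0+0+1+0+0+1 mod 2 = 1
  s[3] = (0000000111111110000000011111111)·(0010000101101111111000001111001) mod 2 = 0+0+0+0+0+0+0+1+0+1+1+0+1+1+1+0+0+0+0+0+0+0+0+0+1+1+1+1+0+0+1 mod 2 = 1
  s[4] = (0000000000000001111111111111111)·(0010000101101111111000001111001) mod 2 = 0+0+0+0+0+0+0+0+0+0+0+0+0+0+0+1+1+1+1+0+0+0+0+0+1+1+1+1+0+0+1 mod 2 = 1
Syndrome = 10111
Column i of H is the binary representation of i, so the syndrome is the binary index of the flipped bit.
Read s = 10111 with s[0] as LSB: 1·2^0 + 0·2^1 + 1·2^2 + 1·2^3 + 1·2^4 = 29.
Error is at bit position 29.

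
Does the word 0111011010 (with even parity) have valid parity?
Sum of all bits: 0+1+1+1+0+1+1+0+1+0 = 6; 6 mod 2 = 0. Result is 0 → valid parity.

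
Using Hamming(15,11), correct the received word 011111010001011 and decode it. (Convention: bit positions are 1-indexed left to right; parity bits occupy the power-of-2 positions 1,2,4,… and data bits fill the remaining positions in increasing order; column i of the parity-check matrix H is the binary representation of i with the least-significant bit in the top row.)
Syndrome s = H · r^T (mod 2), r = 011111010001011:
  s[0] = (101010101010101)·(011111010001011) mod 2 = 0+0+1+0+1+0+0+0+0+0+0+0+0+0+1 mod 2 = 1
  s[1] = (011001100110011)·(011111010001011) mod 2 = 0+1+1+0+0+1+0+0+0+0+0+0+0+1+1 mod 2 = 1
  s[2] = (000111100001111)·(011111010001011) mod 2 = 0+0+0+1+1+1+0+0+0+0+0+1+0+1+1 mod 2 = 0
  s[3] = (000000011111111)·(011111010001011) mod 2 = 0+0+0+0+0+0+0+1+0+0+0+1+0+1+1 mod 2 = 0
Syndrome = 1100
Column 3 of H equals this syndrome → error at bit 3 (1-indexed).
Flip bit 3: 011111010001011 → 010111010001011
Extract data bits at positions {3,5,6,7,9,10,11,12,13,14,15}: 01100001011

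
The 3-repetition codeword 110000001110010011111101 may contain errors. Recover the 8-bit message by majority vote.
Split into 3-bit blocks and majority-vote each:
  block 1 = 110: 2 ones, 1 zeros → 1
  block 2 = 000: 0 ones, 3 zeros → 0
  block 3 = 001: 1 ones, 2 zeros → 0
  block 4 = 110: 2 ones, 1 zeros → 1
  block 5 = 010: 1 ones, 2 zeros → 0
  block 6 = 011: 2 ones, 1 zeros → 1
  block 7 = 111: 3 ones, 0 zeros → 1
  block 8 = 101: 2 ones, 1 zeros → 1
Decoded = 10010111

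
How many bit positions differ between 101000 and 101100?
XOR = 000100, count of 1s = 1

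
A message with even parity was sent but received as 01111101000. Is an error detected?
Sum of received bits: 0+1+1+1+1+1+0+1+0+0+0 = 6; 6 mod 2 = 0. Result is 0 → no error detected.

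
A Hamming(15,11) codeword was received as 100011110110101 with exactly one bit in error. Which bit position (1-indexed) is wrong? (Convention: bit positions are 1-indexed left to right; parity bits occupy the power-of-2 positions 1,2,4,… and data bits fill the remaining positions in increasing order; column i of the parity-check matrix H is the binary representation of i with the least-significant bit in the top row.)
Syndrome s = H · r^T (mod 2), r = 100011110110101:
  s[0] = (101010101010101)·(100011110110101) mod 2 = 1+0+0+0+1+0+1+0+0+0+1+0+1+0+1 mod 2 = 0
  s[1] = (011001100110011)·(100011110110101) mod 2 = 0+0+0+0+0+1+1+0+0+1+1+0+0+0+1 mod 2 = 1
  s[2] = (000111100001111)·(100011110110101) mod 2 = 0+0+0+0+1+1+1+0+0+0+0+0+1+0+1 mod 2 = 1
  s[3] = (000000011111111)·(100011110110101) mod 2 = 0+0+0+0+0+0+0+1+0+1+1+0+1+0+1 mod 2 = 1
Syndrome = 0111
Column i of H is the binary representation of i, so the syndrome is the binary index of the flipped bit.
Read s = 0111 with s[0] as LSB: 0·2^0 + 1·2^1 + 1·2^2 + 1·2^3 = 14.
Error is at bit position 14.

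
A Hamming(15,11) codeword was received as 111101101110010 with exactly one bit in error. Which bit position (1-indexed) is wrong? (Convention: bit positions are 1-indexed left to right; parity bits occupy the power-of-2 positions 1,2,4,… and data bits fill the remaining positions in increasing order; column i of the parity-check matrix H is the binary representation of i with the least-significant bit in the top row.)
Syndrome s = H · r^T (mod 2), r = 111101101110010:
  s[0] = (101010101010101)·(111101101110010) mod 2 = 1+0+1+0+0+0+1+0+1+0+1+0+0+0+0 mod 2 = 1
  s[1] = (011001100110011)·(111101101110010) mod 2 = 0+1+1+0+0+1+1+0+0+1+1+0+0+1+0 mod 2 = 1
  s[2] = (000111100001111)·(111101101110010) mod 2 = 0+0+0+1+0+1+1+0+0+0+0+0+0+1+0 mod 2 = 0
  s[3] = (000000011111111)·(111101101110010) mod 2 = 0+0+0+0+0+0+0+0+1+1+1+0+0+1+0 mod 2 = 0
Syndrome = 1100
Column i of H is the binary representation of i, so the syndrome is the binary index of the flipped bit.
Read s = 1100 with s[0] as LSB: 1·2^0 + 1·2^1 + 0·2^2 + 0·2^3 = 3.
Error is at bit position 3.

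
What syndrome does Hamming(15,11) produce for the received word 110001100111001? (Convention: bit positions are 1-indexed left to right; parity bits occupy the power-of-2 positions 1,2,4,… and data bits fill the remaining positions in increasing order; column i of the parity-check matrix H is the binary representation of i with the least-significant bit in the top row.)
Syndrome s = H · r^T (mod 2), r = 110001100111001:
  s[0] = (101010101010101)·(110001100111001) mod 2 = 1+0+0+0+0+0+1+0+0+0+1+0+0+0+1 mod 2 = 0
  s[1] = (011001100110011)·(110001100111001) mod 2 = 0+1+0+0+0+1+1+0+0+1+1+0+0+0+1 mod 2 = 0
  s[2] = (000111100001111)·(110001100111001) mod 2 = 0+0+0+0+0+1+1+0+0+0+0+1+0+0+1 mod 2 = 0
  s[3] = (000000011111111)·(110001100111001) mod 2 = 0+0+0+0+0+0+0+0+0+1+1+1+0+0+1 mod 2 = 0
Syndrome = 0000
s = 0: no error detected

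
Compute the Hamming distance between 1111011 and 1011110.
XOR = 0100101, count of 1s = 3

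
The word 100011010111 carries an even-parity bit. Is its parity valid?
Sum of all bits: 1+0+0+0+1+1+0+1+0+1+1+1 = 7; 7 mod 2 = 1. Result is 1 → parity error detected.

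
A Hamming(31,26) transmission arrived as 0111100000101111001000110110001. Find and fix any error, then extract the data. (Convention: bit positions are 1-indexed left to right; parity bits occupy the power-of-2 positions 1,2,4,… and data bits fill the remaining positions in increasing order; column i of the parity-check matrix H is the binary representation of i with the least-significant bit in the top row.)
Syndrome s = H · r^T (mod 2), r = 0111100000101111001000110110001:
  s[0] = (1010101010101010101010101010101)·(0111100000101111001000110110001) mod 2 = 0+0+1+0+1+0+0+0+0+0+1+0+1+0+1+0+0+0+1+0+0+0+1+0+0+0+1+0+0+0+1 mod 2 = 1
  s[1] = (0110011001100110011001100110011)·(0111100000101111001000110110001) mod 2 = 0+1+1+0+0+0+0+0+0+0+1+0+0+1+1+0+0+0+1+0+0+0+1+0+0+1+1+0+0+0+1 mod 2 = 0
  s[2] = (0001111000011110000111100001111)·(0111100000101111001000110110001) mod 2 = 0+0+0+1+1+0+0+0+0+0+0+0+1+1+1+0+0+0+0+0+0+0+1+0+0+0+0+0+0+0+1 mod 2 = 1
  s[3] = (0000000111111110000000011111111)·(0111100000101111001000110110001) mod 2 = 0+0+0+0+0+0+0+0+0+0+1+0+1+1+1+0+0+0+0+0+0+0+0+1+0+1+1+0+0+0+1 mod 2 = 0
  s[4] = (0000000000000001111111111111111)·(0111100000101111001000110110001) mod 2 = 0+0+0+0+0+0+0+0+0+0+0+0+0+0+0+1+0+0+1+0+0+0+1+1+0+1+1+0+0+0+1 mod 2 = 1
Syndrome = 10101
Column 21 of H equals this syndrome → error at bit 21 (1-indexed).
Flip bit 21: 0111100000101111001000110110001 → 0111100000101111001010110110001
Extract data bits at positions {3,5,6,7,9,10,11,12,13,14,15,17,18,19,20,21,22,23,24,25,26,27,28,29,30,31}: 11000010111001010110110001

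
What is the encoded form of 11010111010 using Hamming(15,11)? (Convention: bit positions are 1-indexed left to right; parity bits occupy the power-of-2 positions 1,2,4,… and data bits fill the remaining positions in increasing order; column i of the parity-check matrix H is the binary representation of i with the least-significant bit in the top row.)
Codeword c = d · G (mod 2), d = 11010111010:
  c[0] = d·G[:,0] = (11010111010)·(11011010101) mod 2 = 1+1+0+1+0+0+1+0+0+0+0 mod 2 = 0
  c[1] = d·G[:,1] = (11010111010)·(10110110011) mod 2 = 1+0+0+1+0+1+1+0+0+1+0 mod 2 = 1
  c[2] = d·G[:,2] = (11010111010)·(10000000000) mod 2 = 1+0+0+0+0+0+0+0+0+0+0 mod 2 = 1
  c[3] = d·G[:,3] = (11010111010)·(01110001111) mod 2 = 0+1+0+1+0+0+0+1+0+1+0 mod 2 = 0
  c[4] = d·G[:,4] = (11010111010)·(01000000000) mod 2 = 0+1+0+0+0+0+0+0+0+0+0 mod 2 = 1
  c[5] = d·G[:,5] = (11010111010)·(00100000000) mod 2 = 0+0+0+0+0+0+0+0+0+0+0 mod 2 = 0
  c[6] = d·G[:,6] = (11010111010)·(00010000000) mod 2 = 0+0+0+1+0+0+0+0+0+0+0 mod 2 = 1
  c[7] = d·G[:,7] = (11010111010)·(00001111111) mod 2 = 0+0+0+0+0+1+1+1+0+1+0 mod 2 = 0
  c[8] = d·G[:,8] = (11010111010)·(00001000000) mod 2 = 0+0+0+0+0+0+0+0+0+0+0 mod 2 = 0
  c[9] = d·G[:,9] = (11010111010)·(00000100000) mod 2 = 0+0+0+0+0+1+0+0+0+0+0 mod 2 = 1
  c[10] = d·G[:,10] = (11010111010)·(00000010000) mod 2 = 0+0+0+0+0+0+1+0+0+0+0 mod 2 = 1
  c[11] = d·G[:,11] = (11010111010)·(00000001000) mod 2 = 0+0+0+0+0+0+0+1+0+0+0 mod 2 = 1
  c[12] = d·G[:,12] = (11010111010)·(00000000100) mod 2 = 0+0+0+0+0+0+0+0+0+0+0 mod 2 = 0
  c[13] = d·G[:,13] = (11010111010)·(00000000010) mod 2 = 0+0+0+0+0+0+0+0+0+1+0 mod 2 = 1
  c[14] = d·G[:,14] = (11010111010)·(00000000001) mod 2 = 0+0+0+0+0+0+0+0+0+0+0 mod 2 = 0
Codeword = 011010100111010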